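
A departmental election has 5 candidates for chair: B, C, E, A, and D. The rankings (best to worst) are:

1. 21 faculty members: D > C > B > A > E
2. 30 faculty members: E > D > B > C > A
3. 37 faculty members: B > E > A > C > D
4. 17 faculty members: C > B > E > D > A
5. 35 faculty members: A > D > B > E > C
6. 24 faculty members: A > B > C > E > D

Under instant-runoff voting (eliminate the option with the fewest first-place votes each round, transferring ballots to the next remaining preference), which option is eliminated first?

C

Round 1: B 37, C 17, E 30, A 59, D 21. Eliminate C.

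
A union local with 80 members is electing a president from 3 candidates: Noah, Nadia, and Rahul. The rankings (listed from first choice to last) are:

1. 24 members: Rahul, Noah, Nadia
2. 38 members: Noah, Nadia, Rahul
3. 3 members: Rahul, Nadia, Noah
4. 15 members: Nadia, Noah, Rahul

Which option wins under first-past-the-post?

First-place votes: Noah 38, Nadia 15, Rahul 27.
Noah has the most first-place votes.

Noah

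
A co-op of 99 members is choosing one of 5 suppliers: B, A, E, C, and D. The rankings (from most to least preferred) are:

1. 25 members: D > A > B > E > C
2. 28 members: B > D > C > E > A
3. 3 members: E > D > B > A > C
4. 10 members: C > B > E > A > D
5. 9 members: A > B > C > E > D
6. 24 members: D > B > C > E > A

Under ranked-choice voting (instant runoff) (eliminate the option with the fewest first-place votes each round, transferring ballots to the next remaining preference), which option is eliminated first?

Round 1: B 28, A 9, E 3, C 10, D 49. Eliminate E.

E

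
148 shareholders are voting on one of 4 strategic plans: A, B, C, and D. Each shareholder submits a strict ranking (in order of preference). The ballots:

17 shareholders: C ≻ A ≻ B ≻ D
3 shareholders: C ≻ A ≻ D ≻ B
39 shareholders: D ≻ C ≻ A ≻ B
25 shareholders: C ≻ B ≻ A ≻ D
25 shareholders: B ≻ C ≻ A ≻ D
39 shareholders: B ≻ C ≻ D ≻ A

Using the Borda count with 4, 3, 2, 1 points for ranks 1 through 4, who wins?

A: 17·3 + 3·3 + 39·2 + 25·2 + 25·2 + 39·1 = 277
B: 17·2 + 3·1 + 39·1 + 25·3 + 25·4 + 39·4 = 407
C: 17·4 + 3·4 + 39·3 + 25·4 + 25·3 + 39·3 = 489
D: 17·1 + 3·2 + 39·4 + 25·1 + 25·1 + 39·2 = 307
C has the highest Borda score (489).

C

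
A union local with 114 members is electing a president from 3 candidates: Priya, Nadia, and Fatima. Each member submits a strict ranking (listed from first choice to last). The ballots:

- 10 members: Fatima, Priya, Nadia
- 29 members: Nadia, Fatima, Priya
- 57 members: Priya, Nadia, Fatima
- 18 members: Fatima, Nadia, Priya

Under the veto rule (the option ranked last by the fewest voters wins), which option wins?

Last-place votes: Priya 47, Nadia 10, Fatima 57.
Nadia is ranked last by the fewest voters, so Nadia wins.

Nadia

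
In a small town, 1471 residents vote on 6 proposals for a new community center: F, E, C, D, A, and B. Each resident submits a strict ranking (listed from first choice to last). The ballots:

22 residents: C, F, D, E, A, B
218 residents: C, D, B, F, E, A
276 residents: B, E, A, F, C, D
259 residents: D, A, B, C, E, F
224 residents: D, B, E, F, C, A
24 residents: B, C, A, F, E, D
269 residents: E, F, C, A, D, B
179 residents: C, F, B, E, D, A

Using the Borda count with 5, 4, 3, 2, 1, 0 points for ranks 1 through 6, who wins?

B

F: 22·4 + 218·2 + 276·2 + 259·0 + 224·2 + 24·2 + 269·4 + 179·4 = 3364
E: 22·2 + 218·1 + 276·4 + 259·1 + 224·3 + 24·1 + 269·5 + 179·2 = 4024
C: 22·5 + 218·5 + 276·1 + 259·2 + 224·1 + 24·4 + 269·3 + 179·5 = 4016
D: 22·3 + 218·4 + 276·0 + 259·5 + 224·5 + 24·0 + 269·1 + 179·1 = 3801
A: 22·1 + 218·0 + 276·3 + 259·4 + 224·0 + 24·3 + 269·2 + 179·0 = 2496
B: 22·0 + 218·3 + 276·5 + 259·3 + 224·4 + 24·5 + 269·0 + 179·3 = 4364
B has the highest Borda score (4364).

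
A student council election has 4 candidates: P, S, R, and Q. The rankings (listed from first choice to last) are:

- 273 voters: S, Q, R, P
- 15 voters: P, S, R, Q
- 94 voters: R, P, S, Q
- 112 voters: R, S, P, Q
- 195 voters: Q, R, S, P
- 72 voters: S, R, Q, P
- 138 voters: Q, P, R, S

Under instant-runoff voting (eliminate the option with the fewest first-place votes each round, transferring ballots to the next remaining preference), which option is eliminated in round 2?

R

Round 1: P 15, S 345, R 206, Q 333. Eliminate P.
Round 2: S 360, R 206, Q 333. Eliminate R.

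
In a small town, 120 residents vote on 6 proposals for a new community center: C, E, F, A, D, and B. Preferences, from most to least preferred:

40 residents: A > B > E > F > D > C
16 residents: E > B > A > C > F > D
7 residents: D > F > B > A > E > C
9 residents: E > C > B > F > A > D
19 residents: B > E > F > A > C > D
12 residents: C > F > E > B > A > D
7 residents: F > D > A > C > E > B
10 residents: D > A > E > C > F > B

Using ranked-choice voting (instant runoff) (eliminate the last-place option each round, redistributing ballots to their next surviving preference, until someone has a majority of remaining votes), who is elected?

Round 1: C 12, E 25, F 7, A 40, D 17, B 19. Eliminate F.
Round 2: C 12, E 25, A 40, D 24, B 19. Eliminate C.
Round 3: E 37, A 40, D 24, B 19. Eliminate B.
Round 4: E 56, A 40, D 24. Eliminate D.
Round 5: E 56, A 64. A has a majority.

A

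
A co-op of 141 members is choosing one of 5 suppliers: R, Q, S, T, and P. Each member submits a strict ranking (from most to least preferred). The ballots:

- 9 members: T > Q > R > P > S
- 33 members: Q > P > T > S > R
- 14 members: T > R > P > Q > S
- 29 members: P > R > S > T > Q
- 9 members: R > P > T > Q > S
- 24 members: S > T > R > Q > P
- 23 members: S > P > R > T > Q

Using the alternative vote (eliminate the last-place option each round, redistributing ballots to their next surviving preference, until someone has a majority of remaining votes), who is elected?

Round 1: R 9, Q 33, S 47, T 23, P 29. Eliminate R.
Round 2: Q 33, S 47, T 23, P 38. Eliminate T.
Round 3: Q 42, S 47, P 52. Eliminate Q.
Round 4: S 47, P 94. P has a majority.

P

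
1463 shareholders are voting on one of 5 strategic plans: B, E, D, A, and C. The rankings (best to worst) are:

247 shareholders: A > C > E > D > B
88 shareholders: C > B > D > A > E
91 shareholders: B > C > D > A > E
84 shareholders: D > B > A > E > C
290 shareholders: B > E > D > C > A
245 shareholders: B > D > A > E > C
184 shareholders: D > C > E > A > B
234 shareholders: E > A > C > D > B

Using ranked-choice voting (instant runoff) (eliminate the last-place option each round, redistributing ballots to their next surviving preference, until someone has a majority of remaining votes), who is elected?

B

Round 1: B 626, E 234, D 268, A 247, C 88. Eliminate C.
Round 2: B 714, E 234, D 268, A 247. Eliminate E.
Round 3: B 714, D 268, A 481. Eliminate D.
Round 4: B 798, A 665. B has a majority.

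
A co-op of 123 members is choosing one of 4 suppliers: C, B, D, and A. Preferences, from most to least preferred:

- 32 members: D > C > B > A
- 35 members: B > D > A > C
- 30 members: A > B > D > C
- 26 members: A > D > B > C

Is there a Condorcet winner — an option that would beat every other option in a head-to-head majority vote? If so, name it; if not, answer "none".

B vs C: 91–32 for B.
B vs D: 65–58 for B.
B vs A: 67–56 for B.
B beats every other option head-to-head.

B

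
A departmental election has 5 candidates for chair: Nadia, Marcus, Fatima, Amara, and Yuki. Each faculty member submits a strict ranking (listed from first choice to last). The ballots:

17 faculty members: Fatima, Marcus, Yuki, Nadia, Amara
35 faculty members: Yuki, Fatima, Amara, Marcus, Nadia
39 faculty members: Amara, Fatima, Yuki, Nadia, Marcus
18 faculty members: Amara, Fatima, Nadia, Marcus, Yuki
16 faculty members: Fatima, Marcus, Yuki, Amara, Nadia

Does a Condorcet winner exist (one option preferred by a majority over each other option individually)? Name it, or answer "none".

Fatima

Fatima vs Nadia: 125–0 for Fatima.
Fatima vs Marcus: 125–0 for Fatima.
Fatima vs Amara: 68–57 for Fatima.
Fatima vs Yuki: 90–35 for Fatima.
Fatima beats every other option head-to-head.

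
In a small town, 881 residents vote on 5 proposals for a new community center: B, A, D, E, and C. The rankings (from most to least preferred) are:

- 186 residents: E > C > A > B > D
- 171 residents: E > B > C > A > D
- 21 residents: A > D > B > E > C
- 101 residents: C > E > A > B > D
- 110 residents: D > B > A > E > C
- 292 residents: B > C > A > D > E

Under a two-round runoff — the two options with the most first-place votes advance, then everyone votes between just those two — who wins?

Round 1 first-place votes: B 292, A 21, D 110, E 357, C 101.
E and B advance.
Runoff: E is preferred to B by 458 voters; B by 423.
E wins the runoff.

E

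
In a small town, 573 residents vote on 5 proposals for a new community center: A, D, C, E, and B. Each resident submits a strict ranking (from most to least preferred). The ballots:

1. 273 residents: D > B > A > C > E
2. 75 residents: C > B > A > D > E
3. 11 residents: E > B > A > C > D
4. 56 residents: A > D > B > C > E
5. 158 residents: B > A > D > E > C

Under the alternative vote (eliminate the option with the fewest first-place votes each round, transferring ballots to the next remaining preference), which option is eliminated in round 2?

Round 1: A 56, D 273, C 75, E 11, B 158. Eliminate E.
Round 2: A 56, D 273, C 75, B 169. Eliminate A.

A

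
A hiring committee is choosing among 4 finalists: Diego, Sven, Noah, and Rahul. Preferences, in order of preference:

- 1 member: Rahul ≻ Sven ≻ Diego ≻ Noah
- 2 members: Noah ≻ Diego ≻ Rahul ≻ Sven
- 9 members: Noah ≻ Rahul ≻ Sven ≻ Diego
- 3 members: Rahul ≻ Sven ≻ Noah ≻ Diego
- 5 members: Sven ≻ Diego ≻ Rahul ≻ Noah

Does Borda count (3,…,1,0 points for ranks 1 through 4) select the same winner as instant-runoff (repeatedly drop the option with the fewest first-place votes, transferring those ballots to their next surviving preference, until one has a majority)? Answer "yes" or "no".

Borda — scores: Diego 15, Sven 32, Noah 36, Rahul 37. Winner: Rahul.
Instant-runoff — R1 Diego 0, Sven 5, Noah 11, Rahul 4 (Noah winner). Winner: Noah.
The two methods disagree.

no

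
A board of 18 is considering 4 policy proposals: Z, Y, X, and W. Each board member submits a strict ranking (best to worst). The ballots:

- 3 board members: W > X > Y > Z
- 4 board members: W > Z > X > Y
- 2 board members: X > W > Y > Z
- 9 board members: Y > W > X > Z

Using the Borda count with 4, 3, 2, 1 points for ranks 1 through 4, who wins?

W

Z: 3·1 + 4·3 + 2·1 + 9·1 = 26
Y: 3·2 + 4·1 + 2·2 + 9·4 = 50
X: 3·3 + 4·2 + 2·4 + 9·2 = 43
W: 3·4 + 4·4 + 2·3 + 9·3 = 61
W has the highest Borda score (61).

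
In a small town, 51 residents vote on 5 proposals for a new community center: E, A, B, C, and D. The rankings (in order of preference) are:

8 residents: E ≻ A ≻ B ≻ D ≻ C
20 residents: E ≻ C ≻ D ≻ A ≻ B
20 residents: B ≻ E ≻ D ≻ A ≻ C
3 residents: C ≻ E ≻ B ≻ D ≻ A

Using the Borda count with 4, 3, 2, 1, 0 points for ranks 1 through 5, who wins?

E

E: 8·4 + 20·4 + 20·3 + 3·3 = 181
A: 8·3 + 20·1 + 20·1 + 3·0 = 64
B: 8·2 + 20·0 + 20·4 + 3·2 = 102
C: 8·0 + 20·3 + 20·0 + 3·4 = 72
D: 8·1 + 20·2 + 20·2 + 3·1 = 91
E has the highest Borda score (181).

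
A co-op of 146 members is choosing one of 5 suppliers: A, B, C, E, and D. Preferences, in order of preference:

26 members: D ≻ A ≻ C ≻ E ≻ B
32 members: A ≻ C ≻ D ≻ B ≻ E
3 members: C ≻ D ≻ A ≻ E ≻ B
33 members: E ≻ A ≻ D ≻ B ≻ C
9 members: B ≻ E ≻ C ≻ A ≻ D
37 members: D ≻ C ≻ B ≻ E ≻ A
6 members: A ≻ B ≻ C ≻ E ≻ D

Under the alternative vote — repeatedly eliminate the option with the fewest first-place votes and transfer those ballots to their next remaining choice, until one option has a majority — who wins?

D

Round 1: A 38, B 9, C 3, E 33, D 63. Eliminate C.
Round 2: A 38, B 9, E 33, D 66. Eliminate B.
Round 3: A 38, E 42, D 66. Eliminate A.
Round 4: E 48, D 98. D has a majority.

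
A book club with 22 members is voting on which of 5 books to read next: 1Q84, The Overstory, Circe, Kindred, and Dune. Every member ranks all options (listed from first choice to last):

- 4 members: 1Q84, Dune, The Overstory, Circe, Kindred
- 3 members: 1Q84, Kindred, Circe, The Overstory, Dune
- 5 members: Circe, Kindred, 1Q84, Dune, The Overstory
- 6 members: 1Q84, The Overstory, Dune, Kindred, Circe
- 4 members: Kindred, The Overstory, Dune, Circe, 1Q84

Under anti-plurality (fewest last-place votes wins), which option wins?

Dune

Last-place votes: 1Q84 4, The Overstory 5, Circe 6, Kindred 4, Dune 3.
Dune is ranked last by the fewest voters, so Dune wins.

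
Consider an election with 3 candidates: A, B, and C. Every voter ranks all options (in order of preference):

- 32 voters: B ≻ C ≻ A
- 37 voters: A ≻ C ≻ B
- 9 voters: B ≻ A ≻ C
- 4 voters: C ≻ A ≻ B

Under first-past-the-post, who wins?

B

First-place votes: A 37, B 41, C 4.
B has the most first-place votes.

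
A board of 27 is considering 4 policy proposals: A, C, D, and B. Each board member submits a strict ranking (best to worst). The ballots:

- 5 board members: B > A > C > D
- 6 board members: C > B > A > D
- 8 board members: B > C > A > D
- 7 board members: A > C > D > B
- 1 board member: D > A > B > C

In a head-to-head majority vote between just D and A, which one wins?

Voters preferring D to A: 1; preferring A to D: 26.
A wins the head-to-head.

A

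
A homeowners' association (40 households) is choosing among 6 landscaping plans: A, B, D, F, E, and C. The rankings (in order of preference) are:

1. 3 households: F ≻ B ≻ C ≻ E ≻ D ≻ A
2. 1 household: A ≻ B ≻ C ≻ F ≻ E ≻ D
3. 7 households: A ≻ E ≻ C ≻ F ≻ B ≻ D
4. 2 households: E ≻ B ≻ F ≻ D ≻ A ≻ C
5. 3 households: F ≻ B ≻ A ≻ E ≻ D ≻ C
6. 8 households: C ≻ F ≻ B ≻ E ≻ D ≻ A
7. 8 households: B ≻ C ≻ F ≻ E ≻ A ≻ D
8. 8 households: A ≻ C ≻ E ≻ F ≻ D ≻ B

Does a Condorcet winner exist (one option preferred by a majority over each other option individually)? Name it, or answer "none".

Checking pairwise contests:
B beats A 24–16.
F beats B 29–11.
A beats D 27–13.
C beats F 32–8.
B beats E 23–17.
A beats C 21–19.
Every option loses at least one head-to-head, so there is no Condorcet winner.

none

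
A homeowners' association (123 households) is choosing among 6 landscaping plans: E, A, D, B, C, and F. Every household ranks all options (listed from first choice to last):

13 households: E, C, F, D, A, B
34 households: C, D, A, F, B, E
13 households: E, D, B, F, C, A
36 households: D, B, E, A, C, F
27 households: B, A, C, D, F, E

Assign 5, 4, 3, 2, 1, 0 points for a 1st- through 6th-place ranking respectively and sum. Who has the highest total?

E: 13·5 + 34·0 + 13·5 + 36·3 + 27·0 = 238
A: 13·1 + 34·3 + 13·0 + 36·2 + 27·4 = 295
D: 13·2 + 34·4 + 13·4 + 36·5 + 27·2 = 448
B: 13·0 + 34·1 + 13·3 + 36·4 + 27·5 = 352
C: 13·4 + 34·5 + 13·1 + 36·1 + 27·3 = 352
F: 13·3 + 34·2 + 13·2 + 36·0 + 27·1 = 160
D has the highest Borda score (448).

D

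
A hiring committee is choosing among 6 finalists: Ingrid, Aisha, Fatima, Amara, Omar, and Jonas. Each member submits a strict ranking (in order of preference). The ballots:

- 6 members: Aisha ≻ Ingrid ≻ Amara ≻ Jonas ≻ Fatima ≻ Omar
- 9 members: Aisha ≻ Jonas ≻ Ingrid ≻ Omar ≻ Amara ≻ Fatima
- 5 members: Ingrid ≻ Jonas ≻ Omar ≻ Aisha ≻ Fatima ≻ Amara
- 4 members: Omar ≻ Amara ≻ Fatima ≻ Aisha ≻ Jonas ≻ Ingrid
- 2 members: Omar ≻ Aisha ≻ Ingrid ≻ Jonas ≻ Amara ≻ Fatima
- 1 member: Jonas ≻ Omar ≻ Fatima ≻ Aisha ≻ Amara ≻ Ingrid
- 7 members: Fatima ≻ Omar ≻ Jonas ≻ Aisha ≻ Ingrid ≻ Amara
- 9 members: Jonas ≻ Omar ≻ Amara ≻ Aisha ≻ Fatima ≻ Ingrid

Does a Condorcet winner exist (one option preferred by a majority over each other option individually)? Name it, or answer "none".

Jonas vs Ingrid: 30–13 for Jonas.
Jonas vs Aisha: 22–21 for Jonas.
Jonas vs Fatima: 32–11 for Jonas.
Jonas vs Amara: 33–10 for Jonas.
Jonas vs Omar: 30–13 for Jonas.
Jonas beats every other option head-to-head.

Jonas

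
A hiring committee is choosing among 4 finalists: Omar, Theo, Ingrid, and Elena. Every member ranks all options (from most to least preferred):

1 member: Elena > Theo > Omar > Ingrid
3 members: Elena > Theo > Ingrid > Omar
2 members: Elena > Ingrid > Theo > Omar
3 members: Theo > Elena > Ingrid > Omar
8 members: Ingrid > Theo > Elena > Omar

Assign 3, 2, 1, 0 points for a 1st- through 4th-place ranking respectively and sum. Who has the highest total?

Theo

Omar: 1·1 + 3·0 + 2·0 + 3·0 + 8·0 = 1
Theo: 1·2 + 3·2 + 2·1 + 3·3 + 8·2 = 35
Ingrid: 1·0 + 3·1 + 2·2 + 3·1 + 8·3 = 34
Elena: 1·3 + 3·3 + 2·3 + 3·2 + 8·1 = 32
Theo has the highest Borda score (35).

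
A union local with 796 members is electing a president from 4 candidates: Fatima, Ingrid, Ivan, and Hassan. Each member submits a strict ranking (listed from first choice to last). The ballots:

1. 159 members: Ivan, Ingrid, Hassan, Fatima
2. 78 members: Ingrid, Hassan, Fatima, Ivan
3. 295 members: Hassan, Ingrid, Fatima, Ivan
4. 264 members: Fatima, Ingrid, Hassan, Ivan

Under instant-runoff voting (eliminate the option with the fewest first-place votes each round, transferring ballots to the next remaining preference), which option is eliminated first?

Ingrid

Round 1: Fatima 264, Ingrid 78, Ivan 159, Hassan 295. Eliminate Ingrid.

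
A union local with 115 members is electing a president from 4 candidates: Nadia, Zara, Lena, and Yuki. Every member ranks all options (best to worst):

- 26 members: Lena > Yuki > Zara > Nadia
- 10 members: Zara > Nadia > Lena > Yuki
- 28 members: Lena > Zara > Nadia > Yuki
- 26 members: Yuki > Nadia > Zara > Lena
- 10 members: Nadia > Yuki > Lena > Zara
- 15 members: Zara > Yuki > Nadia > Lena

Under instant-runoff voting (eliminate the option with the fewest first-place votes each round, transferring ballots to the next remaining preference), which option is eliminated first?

Round 1: Nadia 10, Zara 25, Lena 54, Yuki 26. Eliminate Nadia.

Nadia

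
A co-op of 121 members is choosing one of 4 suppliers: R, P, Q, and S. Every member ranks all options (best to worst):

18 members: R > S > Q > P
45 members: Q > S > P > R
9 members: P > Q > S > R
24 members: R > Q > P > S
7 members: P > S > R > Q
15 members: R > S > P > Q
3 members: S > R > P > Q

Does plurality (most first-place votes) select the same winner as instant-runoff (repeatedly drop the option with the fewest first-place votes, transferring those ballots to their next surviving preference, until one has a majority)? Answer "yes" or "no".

Plurality — first-place votes: R 57, P 16, Q 45, S 3. Winner: R.
Instant-runoff — R1 R 57, P 16, Q 45, S 3 (S out); R2 R 60, P 16, Q 45 (P out); R3 R 67, Q 54 (R winner). Winner: R.
The two methods agree.

yes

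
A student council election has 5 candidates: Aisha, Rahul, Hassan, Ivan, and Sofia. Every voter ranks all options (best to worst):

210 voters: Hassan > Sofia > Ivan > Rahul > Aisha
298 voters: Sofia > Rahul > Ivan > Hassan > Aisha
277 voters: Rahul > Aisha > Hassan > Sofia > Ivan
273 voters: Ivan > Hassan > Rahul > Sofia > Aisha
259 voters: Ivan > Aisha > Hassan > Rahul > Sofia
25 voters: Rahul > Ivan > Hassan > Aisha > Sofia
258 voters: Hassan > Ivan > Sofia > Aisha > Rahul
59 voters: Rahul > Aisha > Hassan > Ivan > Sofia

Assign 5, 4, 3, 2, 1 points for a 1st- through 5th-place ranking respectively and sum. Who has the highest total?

Hassan

Aisha: 210·1 + 298·1 + 277·4 + 273·1 + 259·4 + 25·2 + 258·2 + 59·4 = 3727
Rahul: 210·2 + 298·4 + 277·5 + 273·3 + 259·2 + 25·5 + 258·1 + 59·5 = 5012
Hassan: 210·5 + 298·2 + 277·3 + 273·4 + 259·3 + 25·3 + 258·5 + 59·3 = 5888
Ivan: 210·3 + 298·3 + 277·1 + 273·5 + 259·5 + 25·4 + 258·4 + 59·2 = 5711
Sofia: 210·4 + 298·5 + 277·2 + 273·2 + 259·1 + 25·1 + 258·3 + 59·1 = 4547
Hassan has the highest Borda score (5888).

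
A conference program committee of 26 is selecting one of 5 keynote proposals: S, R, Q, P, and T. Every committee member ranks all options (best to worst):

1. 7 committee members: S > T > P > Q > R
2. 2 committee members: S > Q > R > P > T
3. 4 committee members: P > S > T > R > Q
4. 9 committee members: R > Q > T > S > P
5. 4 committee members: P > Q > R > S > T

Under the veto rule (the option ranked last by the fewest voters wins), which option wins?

Last-place votes: S 0, R 7, Q 4, P 9, T 6.
S is ranked last by the fewest voters, so S wins.

S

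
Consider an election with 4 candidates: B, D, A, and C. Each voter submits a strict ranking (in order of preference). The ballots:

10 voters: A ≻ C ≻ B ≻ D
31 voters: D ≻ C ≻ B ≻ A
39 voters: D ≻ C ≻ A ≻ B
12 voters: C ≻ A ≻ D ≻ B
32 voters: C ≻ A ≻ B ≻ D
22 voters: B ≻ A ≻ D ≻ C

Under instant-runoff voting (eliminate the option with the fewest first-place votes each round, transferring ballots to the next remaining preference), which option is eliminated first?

A

Round 1: B 22, D 70, A 10, C 44. Eliminate A.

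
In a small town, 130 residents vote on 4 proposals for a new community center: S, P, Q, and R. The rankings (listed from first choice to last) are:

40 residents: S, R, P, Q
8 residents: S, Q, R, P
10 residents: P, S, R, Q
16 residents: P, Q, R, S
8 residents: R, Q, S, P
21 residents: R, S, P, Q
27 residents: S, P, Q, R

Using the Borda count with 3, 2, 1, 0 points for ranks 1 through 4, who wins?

S: 40·3 + 8·3 + 10·2 + 16·0 + 8·1 + 21·2 + 27·3 = 295
P: 40·1 + 8·0 + 10·3 + 16·3 + 8·0 + 21·1 + 27·2 = 193
Q: 40·0 + 8·2 + 10·0 + 16·2 + 8·2 + 21·0 + 27·1 = 91
R: 40·2 + 8·1 + 10·1 + 16·1 + 8·3 + 21·3 + 27·0 = 201
S has the highest Borda score (295).

S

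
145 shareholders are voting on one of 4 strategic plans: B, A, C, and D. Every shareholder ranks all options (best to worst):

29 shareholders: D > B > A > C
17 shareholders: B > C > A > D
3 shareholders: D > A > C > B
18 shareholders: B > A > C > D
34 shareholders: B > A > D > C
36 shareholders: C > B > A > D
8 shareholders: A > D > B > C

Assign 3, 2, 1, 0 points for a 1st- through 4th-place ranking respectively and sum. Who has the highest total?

B

B: 29·2 + 17·3 + 3·0 + 18·3 + 34·3 + 36·2 + 8·1 = 345
A: 29·1 + 17·1 + 3·2 + 18·2 + 34·2 + 36·1 + 8·3 = 216
C: 29·0 + 17·2 + 3·1 + 18·1 + 34·0 + 36·3 + 8·0 = 163
D: 29·3 + 17·0 + 3·3 + 18·0 + 34·1 + 36·0 + 8·2 = 146
B has the highest Borda score (345).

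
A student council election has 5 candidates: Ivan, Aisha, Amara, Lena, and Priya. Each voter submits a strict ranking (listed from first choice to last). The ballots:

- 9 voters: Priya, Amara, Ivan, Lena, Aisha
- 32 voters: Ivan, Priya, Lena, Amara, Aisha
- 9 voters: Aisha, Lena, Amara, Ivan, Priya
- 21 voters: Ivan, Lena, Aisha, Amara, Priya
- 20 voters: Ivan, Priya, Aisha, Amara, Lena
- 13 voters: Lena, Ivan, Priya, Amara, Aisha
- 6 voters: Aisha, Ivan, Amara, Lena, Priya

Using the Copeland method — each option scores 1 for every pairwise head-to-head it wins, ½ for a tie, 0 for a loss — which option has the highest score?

Ivan: beats Aisha, Amara, Lena, and Priya → score 4.
Aisha: beats Amara; loses to Ivan, Lena, and Priya → score 1.
Amara: loses to Ivan, Aisha, Lena, and Priya → score 0.
Lena: beats Aisha and Amara; loses to Ivan and Priya → score 2.
Priya: beats Aisha, Amara, and Lena; loses to Ivan → score 3.
Ivan has the best pairwise record.

Ivan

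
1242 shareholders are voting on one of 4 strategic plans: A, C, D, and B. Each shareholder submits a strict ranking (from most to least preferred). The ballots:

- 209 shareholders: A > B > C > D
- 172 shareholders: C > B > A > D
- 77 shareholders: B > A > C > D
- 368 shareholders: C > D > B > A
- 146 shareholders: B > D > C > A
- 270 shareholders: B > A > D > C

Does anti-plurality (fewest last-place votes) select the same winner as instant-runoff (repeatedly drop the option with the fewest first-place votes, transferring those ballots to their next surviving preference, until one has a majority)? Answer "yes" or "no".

yes

Anti-plurality — last-place votes: A 514, C 270, D 458, B 0. Winner: B.
Instant-runoff — R1 A 209, C 540, D 0, B 493 (D out); R2 A 209, C 540, B 493 (A out); R3 C 540, B 702 (B winner). Winner: B.
The two methods agree.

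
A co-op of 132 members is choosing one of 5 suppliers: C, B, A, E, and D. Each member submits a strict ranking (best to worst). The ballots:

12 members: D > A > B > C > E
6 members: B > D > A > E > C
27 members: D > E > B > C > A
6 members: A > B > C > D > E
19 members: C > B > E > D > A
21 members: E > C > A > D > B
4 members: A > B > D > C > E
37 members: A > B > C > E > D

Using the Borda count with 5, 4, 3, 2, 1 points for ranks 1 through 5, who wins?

B

C: 12·2 + 6·1 + 27·2 + 6·3 + 19·5 + 21·4 + 4·2 + 37·3 = 400
B: 12·3 + 6·5 + 27·3 + 6·4 + 19·4 + 21·1 + 4·4 + 37·4 = 432
A: 12·4 + 6·3 + 27·1 + 6·5 + 19·1 + 21·3 + 4·5 + 37·5 = 410
E: 12·1 + 6·2 + 27·4 + 6·1 + 19·3 + 21·5 + 4·1 + 37·2 = 378
D: 12·5 + 6·4 + 27·5 + 6·2 + 19·2 + 21·2 + 4·3 + 37·1 = 360
B has the highest Borda score (432).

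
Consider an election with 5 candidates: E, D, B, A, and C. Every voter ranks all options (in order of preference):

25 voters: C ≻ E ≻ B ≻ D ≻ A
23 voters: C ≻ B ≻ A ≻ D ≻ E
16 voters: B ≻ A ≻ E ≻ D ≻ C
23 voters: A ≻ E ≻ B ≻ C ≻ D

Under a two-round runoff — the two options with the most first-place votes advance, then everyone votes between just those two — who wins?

Round 1 first-place votes: E 0, D 0, B 16, A 23, C 48.
C and A advance.
Runoff: C is preferred to A by 48 voters; A by 39.
C wins the runoff.

C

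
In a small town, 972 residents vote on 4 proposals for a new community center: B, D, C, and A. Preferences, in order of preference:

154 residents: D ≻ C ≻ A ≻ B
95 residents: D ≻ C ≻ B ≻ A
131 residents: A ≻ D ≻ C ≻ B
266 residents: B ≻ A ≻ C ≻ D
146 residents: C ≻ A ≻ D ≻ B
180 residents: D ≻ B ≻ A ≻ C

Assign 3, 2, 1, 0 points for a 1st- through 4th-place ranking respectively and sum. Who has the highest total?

D

B: 154·0 + 95·1 + 131·0 + 266·3 + 146·0 + 180·2 = 1253
D: 154·3 + 95·3 + 131·2 + 266·0 + 146·1 + 180·3 = 1695
C: 154·2 + 95·2 + 131·1 + 266·1 + 146·3 + 180·0 = 1333
A: 154·1 + 95·0 + 131·3 + 266·2 + 146·2 + 180·1 = 1551
D has the highest Borda score (1695).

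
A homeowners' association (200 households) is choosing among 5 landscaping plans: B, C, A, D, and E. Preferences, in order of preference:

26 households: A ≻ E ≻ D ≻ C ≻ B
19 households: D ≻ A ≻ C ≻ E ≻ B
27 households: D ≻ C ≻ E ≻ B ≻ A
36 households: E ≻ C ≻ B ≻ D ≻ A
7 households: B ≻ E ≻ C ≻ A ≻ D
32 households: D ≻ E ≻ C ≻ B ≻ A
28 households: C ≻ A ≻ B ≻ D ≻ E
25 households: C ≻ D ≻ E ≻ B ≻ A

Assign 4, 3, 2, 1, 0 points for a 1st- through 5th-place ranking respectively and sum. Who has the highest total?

B: 26·0 + 19·0 + 27·1 + 36·2 + 7·4 + 32·1 + 28·2 + 25·1 = 240
C: 26·1 + 19·2 + 27·3 + 36·3 + 7·2 + 32·2 + 28·4 + 25·4 = 543
A: 26·4 + 19·3 + 27·0 + 36·0 + 7·1 + 32·0 + 28·3 + 25·0 = 252
D: 26·2 + 19·4 + 27·4 + 36·1 + 7·0 + 32·4 + 28·1 + 25·3 = 503
E: 26·3 + 19·1 + 27·2 + 36·4 + 7·3 + 32·3 + 28·0 + 25·2 = 462
C has the highest Borda score (543).

C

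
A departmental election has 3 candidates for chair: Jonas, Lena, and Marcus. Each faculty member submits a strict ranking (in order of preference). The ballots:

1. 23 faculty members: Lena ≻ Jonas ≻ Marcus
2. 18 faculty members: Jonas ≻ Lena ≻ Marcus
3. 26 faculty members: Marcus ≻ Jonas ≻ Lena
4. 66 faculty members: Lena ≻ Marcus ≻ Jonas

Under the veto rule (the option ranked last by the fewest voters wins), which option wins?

Lena

Last-place votes: Jonas 66, Lena 26, Marcus 41.
Lena is ranked last by the fewest voters, so Lena wins.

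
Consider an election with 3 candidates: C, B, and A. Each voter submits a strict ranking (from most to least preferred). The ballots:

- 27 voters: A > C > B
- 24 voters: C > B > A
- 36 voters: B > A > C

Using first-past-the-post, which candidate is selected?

First-place votes: C 24, B 36, A 27.
B has the most first-place votes.

B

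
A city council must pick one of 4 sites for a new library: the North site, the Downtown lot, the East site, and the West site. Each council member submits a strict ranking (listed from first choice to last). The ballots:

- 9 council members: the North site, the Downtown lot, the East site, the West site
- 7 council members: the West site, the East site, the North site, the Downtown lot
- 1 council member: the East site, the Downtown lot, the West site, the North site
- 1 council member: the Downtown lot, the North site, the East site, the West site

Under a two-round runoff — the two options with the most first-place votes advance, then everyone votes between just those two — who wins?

Round 1 first-place votes: the North site 9, the Downtown lot 1, the East site 1, the West site 7.
the North site and the West site advance.
Runoff: the North site is preferred to the West site by 10 voters; the West site by 8.
the North site wins the runoff.

the North site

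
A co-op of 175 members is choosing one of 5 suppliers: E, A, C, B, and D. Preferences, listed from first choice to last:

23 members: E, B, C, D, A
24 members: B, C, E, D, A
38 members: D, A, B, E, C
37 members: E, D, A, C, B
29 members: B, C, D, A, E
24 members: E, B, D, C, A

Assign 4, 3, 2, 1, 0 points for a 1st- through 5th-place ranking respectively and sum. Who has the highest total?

E: 23·4 + 24·2 + 38·1 + 37·4 + 29·0 + 24·4 = 422
A: 23·0 + 24·0 + 38·3 + 37·2 + 29·1 + 24·0 = 217
C: 23·2 + 24·3 + 38·0 + 37·1 + 29·3 + 24·1 = 266
B: 23·3 + 24·4 + 38·2 + 37·0 + 29·4 + 24·3 = 429
D: 23·1 + 24·1 + 38·4 + 37·3 + 29·2 + 24·2 = 416
B has the highest Borda score (429).

B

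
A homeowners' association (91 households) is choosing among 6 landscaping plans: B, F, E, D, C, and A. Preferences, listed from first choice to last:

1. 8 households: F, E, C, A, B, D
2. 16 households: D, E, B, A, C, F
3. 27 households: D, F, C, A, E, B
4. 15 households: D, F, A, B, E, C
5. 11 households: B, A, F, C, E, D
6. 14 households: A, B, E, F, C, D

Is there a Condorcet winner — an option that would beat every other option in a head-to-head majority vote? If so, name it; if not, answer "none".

D vs B: 58–33 for D.
D vs F: 58–33 for D.
D vs E: 58–33 for D.
D vs C: 58–33 for D.
D vs A: 58–33 for D.
D beats every other option head-to-head.

D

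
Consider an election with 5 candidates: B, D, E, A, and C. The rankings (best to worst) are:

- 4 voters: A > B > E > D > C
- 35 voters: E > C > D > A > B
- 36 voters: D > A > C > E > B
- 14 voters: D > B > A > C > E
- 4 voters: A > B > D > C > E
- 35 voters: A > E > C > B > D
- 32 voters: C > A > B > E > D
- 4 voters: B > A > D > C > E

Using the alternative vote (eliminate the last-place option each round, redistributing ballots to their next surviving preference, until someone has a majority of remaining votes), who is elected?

Round 1: B 4, D 50, E 35, A 43, C 32. Eliminate B.
Round 2: D 50, E 35, A 47, C 32. Eliminate C.
Round 3: D 50, E 35, A 79. Eliminate E.
Round 4: D 85, A 79. D has a majority.

D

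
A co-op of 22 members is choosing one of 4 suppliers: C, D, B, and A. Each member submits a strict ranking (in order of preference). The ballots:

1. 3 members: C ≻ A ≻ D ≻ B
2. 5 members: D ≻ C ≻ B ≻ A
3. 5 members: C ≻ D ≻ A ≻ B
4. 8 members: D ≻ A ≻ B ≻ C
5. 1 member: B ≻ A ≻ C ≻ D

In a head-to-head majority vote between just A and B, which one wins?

A

Voters preferring A to B: 16; preferring B to A: 6.
A wins the head-to-head.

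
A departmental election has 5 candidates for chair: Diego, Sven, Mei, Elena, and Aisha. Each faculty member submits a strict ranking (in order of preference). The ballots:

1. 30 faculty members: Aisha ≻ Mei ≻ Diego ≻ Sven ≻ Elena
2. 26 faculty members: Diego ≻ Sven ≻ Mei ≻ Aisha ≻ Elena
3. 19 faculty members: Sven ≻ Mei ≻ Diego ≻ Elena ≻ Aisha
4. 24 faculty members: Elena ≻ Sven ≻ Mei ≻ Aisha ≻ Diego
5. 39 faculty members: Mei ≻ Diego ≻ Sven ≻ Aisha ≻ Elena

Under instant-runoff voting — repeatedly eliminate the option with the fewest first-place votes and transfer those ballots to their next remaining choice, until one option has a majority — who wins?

Round 1: Diego 26, Sven 19, Mei 39, Elena 24, Aisha 30. Eliminate Sven.
Round 2: Diego 26, Mei 58, Elena 24, Aisha 30. Eliminate Elena.
Round 3: Diego 26, Mei 82, Aisha 30. Mei has a majority.

Mei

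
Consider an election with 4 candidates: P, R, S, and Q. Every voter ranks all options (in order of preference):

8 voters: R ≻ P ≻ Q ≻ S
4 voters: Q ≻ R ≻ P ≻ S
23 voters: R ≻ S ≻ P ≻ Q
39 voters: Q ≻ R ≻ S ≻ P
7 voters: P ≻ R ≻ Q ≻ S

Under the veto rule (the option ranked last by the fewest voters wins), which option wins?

R

Last-place votes: P 39, R 0, S 19, Q 23.
R is ranked last by the fewest voters, so R wins.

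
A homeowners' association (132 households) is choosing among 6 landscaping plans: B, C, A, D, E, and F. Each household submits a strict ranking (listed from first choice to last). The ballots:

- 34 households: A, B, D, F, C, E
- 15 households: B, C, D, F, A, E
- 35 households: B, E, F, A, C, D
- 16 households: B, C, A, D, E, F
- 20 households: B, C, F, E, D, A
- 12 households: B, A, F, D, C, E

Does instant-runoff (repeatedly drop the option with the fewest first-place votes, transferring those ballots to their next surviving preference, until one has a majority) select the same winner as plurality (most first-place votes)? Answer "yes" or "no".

Instant-runoff — R1 B 98, C 0, A 34, D 0, E 0, F 0 (B winner). Winner: B.
Plurality — first-place votes: B 98, C 0, A 34, D 0, E 0, F 0. Winner: B.
The two methods agree.

yes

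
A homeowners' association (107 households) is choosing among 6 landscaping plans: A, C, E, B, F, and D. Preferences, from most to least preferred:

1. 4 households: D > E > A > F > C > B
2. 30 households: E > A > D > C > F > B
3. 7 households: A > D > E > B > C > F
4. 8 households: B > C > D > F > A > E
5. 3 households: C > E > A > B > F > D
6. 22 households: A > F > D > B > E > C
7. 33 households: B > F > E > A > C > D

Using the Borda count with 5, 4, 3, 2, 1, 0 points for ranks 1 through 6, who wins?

A: 4·3 + 30·4 + 7·5 + 8·1 + 3·3 + 22·5 + 33·2 = 360
C: 4·1 + 30·2 + 7·1 + 8·4 + 3·5 + 22·0 + 33·1 = 151
E: 4·4 + 30·5 + 7·3 + 8·0 + 3·4 + 22·1 + 33·3 = 320
B: 4·0 + 30·0 + 7·2 + 8·5 + 3·2 + 22·2 + 33·5 = 269
F: 4·2 + 30·1 + 7·0 + 8·2 + 3·1 + 22·4 + 33·4 = 277
D: 4·5 + 30·3 + 7·4 + 8·3 + 3·0 + 22·3 + 33·0 = 228
A has the highest Borda score (360).

A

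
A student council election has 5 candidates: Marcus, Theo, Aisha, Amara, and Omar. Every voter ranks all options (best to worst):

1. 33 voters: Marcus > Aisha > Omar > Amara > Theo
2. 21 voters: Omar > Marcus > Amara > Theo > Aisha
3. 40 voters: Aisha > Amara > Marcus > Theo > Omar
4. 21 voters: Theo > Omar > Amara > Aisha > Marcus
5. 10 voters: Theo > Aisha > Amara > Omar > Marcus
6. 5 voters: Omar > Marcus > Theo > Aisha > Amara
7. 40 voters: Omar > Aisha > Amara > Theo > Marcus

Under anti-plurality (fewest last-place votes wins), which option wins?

Last-place votes: Marcus 71, Theo 33, Aisha 21, Amara 5, Omar 40.
Amara is ranked last by the fewest voters, so Amara wins.

Amara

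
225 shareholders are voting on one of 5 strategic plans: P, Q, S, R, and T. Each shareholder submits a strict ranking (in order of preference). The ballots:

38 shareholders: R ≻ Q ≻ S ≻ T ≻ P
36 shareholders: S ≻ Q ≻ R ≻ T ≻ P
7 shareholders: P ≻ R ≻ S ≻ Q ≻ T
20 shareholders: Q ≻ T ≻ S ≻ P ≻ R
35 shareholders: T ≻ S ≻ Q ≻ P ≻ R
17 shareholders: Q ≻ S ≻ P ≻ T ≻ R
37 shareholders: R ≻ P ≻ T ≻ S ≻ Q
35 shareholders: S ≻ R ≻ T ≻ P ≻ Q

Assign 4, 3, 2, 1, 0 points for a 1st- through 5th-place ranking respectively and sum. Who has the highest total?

P: 38·0 + 36·0 + 7·4 + 20·1 + 35·1 + 17·2 + 37·3 + 35·1 = 263
Q: 38·3 + 36·3 + 7·1 + 20·4 + 35·2 + 17·4 + 37·0 + 35·0 = 447
S: 38·2 + 36·4 + 7·2 + 20·2 + 35·3 + 17·3 + 37·1 + 35·4 = 607
R: 38·4 + 36·2 + 7·3 + 20·0 + 35·0 + 17·0 + 37·4 + 35·3 = 498
T: 38·1 + 36·1 + 7·0 + 20·3 + 35·4 + 17·1 + 37·2 + 35·2 = 435
S has the highest Borda score (607).

S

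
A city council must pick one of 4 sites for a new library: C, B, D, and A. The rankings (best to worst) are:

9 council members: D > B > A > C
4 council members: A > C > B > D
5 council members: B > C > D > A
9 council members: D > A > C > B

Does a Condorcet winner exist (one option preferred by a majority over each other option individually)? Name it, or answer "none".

D vs C: 18–9 for D.
D vs B: 18–9 for D.
D vs A: 23–4 for D.
D beats every other option head-to-head.

D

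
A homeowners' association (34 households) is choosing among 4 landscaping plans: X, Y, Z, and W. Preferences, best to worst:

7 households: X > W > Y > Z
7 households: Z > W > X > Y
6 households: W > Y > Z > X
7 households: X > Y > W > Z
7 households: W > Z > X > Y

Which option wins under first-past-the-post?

X

First-place votes: X 14, Y 0, Z 7, W 13.
X has the most first-place votes.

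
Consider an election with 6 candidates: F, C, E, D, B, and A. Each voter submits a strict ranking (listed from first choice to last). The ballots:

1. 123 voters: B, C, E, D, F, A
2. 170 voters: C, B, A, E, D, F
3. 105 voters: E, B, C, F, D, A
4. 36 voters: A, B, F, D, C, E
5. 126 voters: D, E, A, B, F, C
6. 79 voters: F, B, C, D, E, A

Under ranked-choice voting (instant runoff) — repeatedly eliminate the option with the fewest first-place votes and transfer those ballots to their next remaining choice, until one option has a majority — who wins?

Round 1: F 79, C 170, E 105, D 126, B 123, A 36. Eliminate A.
Round 2: F 79, C 170, E 105, D 126, B 159. Eliminate F.
Round 3: C 170, E 105, D 126, B 238. Eliminate E.
Round 4: C 170, D 126, B 343. B has a majority.

B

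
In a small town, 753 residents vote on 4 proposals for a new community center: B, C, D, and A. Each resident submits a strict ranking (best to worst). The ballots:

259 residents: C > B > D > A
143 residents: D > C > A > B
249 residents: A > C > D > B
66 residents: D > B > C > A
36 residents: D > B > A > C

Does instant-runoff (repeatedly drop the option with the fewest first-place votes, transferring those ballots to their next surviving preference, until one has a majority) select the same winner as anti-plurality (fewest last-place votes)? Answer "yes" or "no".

no

Instant-runoff — R1 B 0, C 259, D 245, A 249 (B out); R2 C 259, D 245, A 249 (D out); R3 C 468, A 285 (C winner). Winner: C.
Anti-plurality — last-place votes: B 392, C 36, D 0, A 325. Winner: D.
The two methods disagree.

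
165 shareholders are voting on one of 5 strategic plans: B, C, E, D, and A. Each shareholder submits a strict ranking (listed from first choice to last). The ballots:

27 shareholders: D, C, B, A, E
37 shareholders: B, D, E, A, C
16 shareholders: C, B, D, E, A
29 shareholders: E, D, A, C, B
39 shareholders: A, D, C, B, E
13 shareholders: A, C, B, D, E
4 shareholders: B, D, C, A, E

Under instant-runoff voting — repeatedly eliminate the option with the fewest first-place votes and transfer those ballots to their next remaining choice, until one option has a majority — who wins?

Round 1: B 41, C 16, E 29, D 27, A 52. Eliminate C.
Round 2: B 57, E 29, D 27, A 52. Eliminate D.
Round 3: B 84, E 29, A 52. B has a majority.

B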